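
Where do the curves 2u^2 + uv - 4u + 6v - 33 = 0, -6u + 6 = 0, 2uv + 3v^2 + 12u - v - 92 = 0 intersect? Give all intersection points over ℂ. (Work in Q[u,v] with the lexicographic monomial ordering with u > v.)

{(1, 5)}

Compute a lex Gröbner basis by Buchberger's algorithm.
f_1 = 2u^2 + uv - 4u + 6v - 33, LT = u^2.
f_2 = -6u + 6, LT = u.
f_3 = 2uv + 12u + 3v^2 - v - 92, LT = uv.

S(f_1,f_2): lcm = u^2. S = 1/2uv - u + 3v - 33/2.
  leading term uv: subtract (-1/12v)·f_2 from 1/2uv - u + 3v - 33/2 → -u + 7/2v - 33/2
  leading term u: subtract (1/6)·f_2 from -u + 7/2v - 33/2 → 7/2v - 35/2
  leading term v: no divisor's leading term divides it; move 7/2v to the remainder.
  leading term 1: no divisor's leading term divides it; move -35/2 to the remainder.
  remainder 7/2v - 35/2 ≠ 0; add h_4 = 7/2v - 35/2 to the basis.

The other S-polynomials (S(f_1,f_3), S(f_2,f_3), S(f_1,h_4), S(f_2,h_4), S(f_3,h_4)) all reduce to 0 modulo the current basis, so we have a Gröbner basis.
Inter-reduce: drop elements whose leading term is divisible by another's, tail-reduce, and make monic.
Reduced Gröbner basis: {u - 1, v - 5}.

Since the basis is lex-ordered, v - 5 is univariate in v. Its roots are {5}. Back-substituting each root into the other basis elements fixes the other coordinates.
  v = 5: the earlier basis element becomes u - 1 = 0, giving u = 1 — point (1, 5).
Check: every point annihilates each of the original generators.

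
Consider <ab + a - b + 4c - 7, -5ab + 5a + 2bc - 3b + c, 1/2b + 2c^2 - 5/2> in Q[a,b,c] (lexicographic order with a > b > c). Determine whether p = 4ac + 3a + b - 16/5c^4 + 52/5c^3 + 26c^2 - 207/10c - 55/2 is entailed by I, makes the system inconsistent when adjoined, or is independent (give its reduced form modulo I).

First compute the reduced Gröbner basis of I by Buchberger's algorithm.
f_1 = ab + a - b + 4c - 7, LT = ab.
f_2 = -5ab + 5a + 2bc - 3b + c, LT = ab.
f_3 = 1/2b + 2c^2 - 5/2, LT = b.

S(f_1,f_2): lcm = ab. S = 2a + 2/5bc - 8/5b + 21/5c - 7.
  leading term a: no divisor's leading term divides it; move 2a to the remainder.
  leading term bc: subtract (4/5c)·f_3 from 2/5bc - 8/5b + 21/5c - 7 → -8/5b - 8/5c^3 + 31/5c - 7
  leading term b: subtract (-16/5)·f_3 from -8/5b - 8/5c^3 + 31/5c - 7 → -8/5c^3 + 32/5c^2 + 31/5c - 15
  leading term c^3: no divisor's leading term divides it; move -8/5c^3 to the remainder.
  leading term c^2: no divisor's leading term divides it; move 32/5c^2 to the remainder.
  leading term c: no divisor's leading term divides it; move 31/5c to the remainder.
  leading term 1: no divisor's leading term divides it; move -15 to the remainder.
  remainder 2a - 8/5c^3 + 32/5c^2 + 31/5c - 15 ≠ 0; add h_4 = 2a - 8/5c^3 + 32/5c^2 + 31/5c - 15 to the basis.

S(f_1,f_3): lcm = ab. S = -4ac^2 + 6a - b + 4c - 7.
  leading term ac^2: subtract (-2c^2)·h_4 from -4ac^2 + 6a - b + 4c - 7 → 6a - b - 16/5c^5 + 64/5c^4 + 62/5c^3 - 30c^2 + 4c - 7
  leading term a: subtract (3)·h_4 from 6a - b - 16/5c^5 + 64/5c^4 + 62/5c^3 - 30c^2 + 4c - 7 → -b - 16/5c^5 + 64/5c^4 + 86/5c^3 - 246/5c^2 - 73/5c + 38
  leading term b: subtract (-2)·f_3 from -b - 16/5c^5 + 64/5c^4 + 86/5c^3 - 246/5c^2 - 73/5c + 38 → -16/5c^5 + 64/5c^4 + 86/5c^3 - 226/5c^2 - 73/5c + 33
  leading term c^5: no divisor's leading term divides it; move -16/5c^5 to the remainder.
  leading term c^4: no divisor's leading term divides it; move 64/5c^4 to the remainder.
  leading term c^3: no divisor's leading term divides it; move 86/5c^3 to the remainder.
  leading term c^2: no divisor's leading term divides it; move -226/5c^2 to the remainder.
  leading term c: no divisor's leading term divides it; move -73/5c to the remainder.
  leading term 1: no divisor's leading term divides it; move 33 to the remainder.
  remainder -16/5c^5 + 64/5c^4 + 86/5c^3 - 226/5c^2 - 73/5c + 33 ≠ 0; add h_5 = -16/5c^5 + 64/5c^4 + 86/5c^3 - 226/5c^2 - 73/5c + 33 to the basis.

The other S-polynomials (S(f_2,f_3), S(f_1,h_4), S(f_2,h_4), S(f_3,h_4), S(f_1,h_5), S(f_2,h_5), S(f_3,h_5), S(h_4,h_5)) all reduce to 0 modulo the current basis, so we have a Gröbner basis.
Inter-reduce: drop elements whose leading term is divisible by another's, tail-reduce, and make monic.
Reduced Gröbner basis: {a - 4/5c^3 + 16/5c^2 + 31/10c - 15/2, b + 4c^2 - 5, c^5 - 4c^4 - 43/8c^3 + 113/8c^2 + 73/16c - 165/16}.
Label its elements g_1 = a - 4/5c^3 + 16/5c^2 + 31/10c - 15/2, g_2 = b + 4c^2 - 5, g_3 = c^5 - 4c^4 - 43/8c^3 + 113/8c^2 + 73/16c - 165/16.

Reduce p = 4ac + 3a + b - 16/5c^4 + 52/5c^3 + 26c^2 - 207/10c - 55/2 modulo G:
  leading term ac: subtract (4c)·g_1 from 4ac + 3a + b - 16/5c^4 + 52/5c^3 + 26c^2 - 207/10c - 55/2 → 3a + b - 12/5c^3 + 68/5c^2 + 93/10c - 55/2
  leading term a: subtract (3)·g_1 from 3a + b - 12/5c^3 + 68/5c^2 + 93/10c - 55/2 → b + 4c^2 - 5
  leading term b: subtract (1)·g_2 from b + 4c^2 - 5 → 0
  normal form = 0.
Since the normal form is 0, p ∈ I.

4ac + 3a + b - 16/5c^4 + 52/5c^3 + 26c^2 - 207/10c - 55/2 lies in I (it reduces to 0).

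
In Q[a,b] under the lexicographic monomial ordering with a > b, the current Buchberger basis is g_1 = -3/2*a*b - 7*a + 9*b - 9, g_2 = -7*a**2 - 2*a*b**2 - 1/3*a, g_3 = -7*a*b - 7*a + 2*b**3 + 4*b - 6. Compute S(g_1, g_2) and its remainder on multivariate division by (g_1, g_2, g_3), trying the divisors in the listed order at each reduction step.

S(g_1, g_2) = 14/3*a**2 - 2/7*a*b**3 - 127/21*a*b + 6*a; remainder on division = 34*a - 12/7*b**3 + 12/7*b**2 - 254/7*b + 254/7.

lcm(LM(g_1), LM(g_2)) = a**2*b.
S = (lcm/LT(g_1))·g_1 − (lcm/LT(g_2))·g_2 = 14/3*a**2 - 2/7*a*b**3 - 127/21*a*b + 6*a.
Reduce S modulo (g_1, g_2, g_3) in that order:
  leading term a**2: subtract (-2/3)·g_2 from 14/3*a**2 - 2/7*a*b**3 - 127/21*a*b + 6*a → -2/7*a*b**3 - 4/3*a*b**2 - 127/21*a*b + 52/9*a
  leading term a*b**3: subtract (4/21*b**2)·g_1 from -2/7*a*b**3 - 4/3*a*b**2 - 127/21*a*b + 52/9*a → -127/21*a*b + 52/9*a - 12/7*b**3 + 12/7*b**2
  leading term a*b: subtract (254/63)·g_1 from -127/21*a*b + 52/9*a - 12/7*b**3 + 12/7*b**2 → 34*a - 12/7*b**3 + 12/7*b**2 - 254/7*b + 254/7
  leading term a: no divisor's leading term divides it; move 34*a to the remainder.
  leading term b**3: no divisor's leading term divides it; move -12/7*b**3 to the remainder.
  leading term b**2: no divisor's leading term divides it; move 12/7*b**2 to the remainder.
  leading term b: no divisor's leading term divides it; move -254/7*b to the remainder.
  leading term 1: no divisor's leading term divides it; move 254/7 to the remainder.
The remainder 34*a - 12/7*b**3 + 12/7*b**2 - 254/7*b + 254/7 is nonzero, so it would be added as the next basis element.
An S-polynomial is built so that the two leading terms cancel; whether anything survives reduction is exactly the Gröbner-basis criterion.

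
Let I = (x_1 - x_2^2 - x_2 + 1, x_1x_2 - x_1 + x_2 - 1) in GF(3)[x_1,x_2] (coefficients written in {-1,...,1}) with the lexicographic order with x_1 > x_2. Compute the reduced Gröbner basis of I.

G = {x_1 - x_2^2 - x_2 + 1, x_2^3 - x_2}

f_1 = x_1 - x_2^2 - x_2 + 1, LT = x_1.
f_2 = x_1x_2 - x_1 + x_2 - 1, LT = x_1x_2.

S(f_1,f_2): lcm = x_1x_2. S = x_1 - x_2^3 - x_2^2 + 1.
  reduce S modulo (f_1, f_2):
  remainder -x_2^3 + x_2 ≠ 0; add g_3 = -x_2^3 + x_2 to the basis.

The other S-polynomials (S(f_1,g_3), S(f_2,g_3)) all reduce to 0 modulo the current basis, so we have a Gröbner basis.
Inter-reduce: drop elements whose leading term is divisible by another's, tail-reduce, and make monic.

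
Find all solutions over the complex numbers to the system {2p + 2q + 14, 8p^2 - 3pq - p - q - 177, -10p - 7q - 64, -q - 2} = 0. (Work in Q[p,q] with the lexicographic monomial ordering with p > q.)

{(-5, -2)}

Compute a lex Gröbner basis by Buchberger's algorithm.
f_1 = 2p + 2q + 14, LT = p.
f_2 = 8p^2 - 3pq - p - q - 177, LT = p^2.
f_3 = -10p - 7q - 64, LT = p.
f_4 = -q - 2, LT = q.

S(f_1,f_2): lcm = p^2. S = 11/8pq + 57/8p + 1/8q + 177/8.
  leading term pq: subtract (11/16q)·f_1 from 11/8pq + 57/8p + 1/8q + 177/8 → 57/8p - 11/8q^2 - 19/2q + 177/8
  leading term p: subtract (57/16)·f_1 from 57/8p - 11/8q^2 - 19/2q + 177/8 → -11/8q^2 - 133/8q - 111/4
  leading term q^2: subtract (11/8q)·f_4 from -11/8q^2 - 133/8q - 111/4 → -111/8q - 111/4
  leading term q: subtract (111/8)·f_4 from -111/8q - 111/4 → 0
  remainder 0.

S(f_1,f_3): lcm = p. S = 3/10q + 3/5.
  leading term q: subtract (-3/10)·f_4 from 3/10q + 3/5 → 0
  remainder 0.

S(f_1,f_4): leading monomials are coprime, so the S-polynomial reduces to 0 (Buchberger's first criterion).
S(f_2,f_3): lcm = p^2. S = -43/40pq - 261/40p - 1/8q - 177/8.
  leading term pq: subtract (-43/80q)·f_1 from -43/40pq - 261/40p - 1/8q - 177/8 → -261/40p + 43/40q^2 + 37/5q - 177/8
  leading term p: subtract (-261/80)·f_1 from -261/40p + 43/40q^2 + 37/5q - 177/8 → 43/40q^2 + 557/40q + 471/20
  leading term q^2: subtract (-43/40q)·f_4 from 43/40q^2 + 557/40q + 471/20 → 471/40q + 471/20
  leading term q: subtract (-471/40)·f_4 from 471/40q + 471/20 → 0
  remainder 0.

S(f_2,f_4): leading monomials are coprime, so the S-polynomial reduces to 0 (Buchberger's first criterion).
S(f_3,f_4): leading monomials are coprime, so the S-polynomial reduces to 0 (Buchberger's first criterion).
Every S-polynomial of the final basis reduces to 0, so we have a Gröbner basis.
Inter-reduce: drop elements whose leading term is divisible by another's, tail-reduce, and make monic.
Reduced Gröbner basis: {p + 5, q + 2}.

Since the basis is lex-ordered, q + 2 is univariate in q. Its roots are {-2}. Back-substituting each root into the other basis elements fixes the other coordinates.
  q = -2: the earlier basis element becomes p + 5 = 0, giving p = -5 — point (-5, -2).
Each listed point satisfies every original equation (direct substitution).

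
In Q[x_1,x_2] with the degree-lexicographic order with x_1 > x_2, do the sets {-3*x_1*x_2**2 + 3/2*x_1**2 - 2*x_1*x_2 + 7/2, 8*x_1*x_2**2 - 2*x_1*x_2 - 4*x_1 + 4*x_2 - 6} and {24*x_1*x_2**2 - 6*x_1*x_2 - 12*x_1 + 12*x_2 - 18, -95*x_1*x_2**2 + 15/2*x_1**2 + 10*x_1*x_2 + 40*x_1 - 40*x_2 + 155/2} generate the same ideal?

Equality of ideals is decidable: compute both reduced Gröbner bases (unique for the ordering) and check whether they agree.
Buchberger on the first generating set:
f_1 = -3*x_1*x_2**2 + 3/2*x_1**2 - 2*x_1*x_2 + 7/2, LT = x_1*x_2**2.
f_2 = 8*x_1*x_2**2 - 2*x_1*x_2 - 4*x_1 + 4*x_2 - 6, LT = x_1*x_2**2.

S(f_1,f_2): lcm = x_1*x_2**2. S = -1/2*x_1**2 + 11/12*x_1*x_2 + 1/2*x_1 - 1/2*x_2 - 5/12.
  reduce S modulo (f_1, f_2):
  remainder -1/2*x_1**2 + 11/12*x_1*x_2 + 1/2*x_1 - 1/2*x_2 - 5/12 ≠ 0; add g_3 = -1/2*x_1**2 + 11/12*x_1*x_2 + 1/2*x_1 - 1/2*x_2 - 5/12 to the basis.

S(f_1,g_3): lcm = x_1**2*x_2**2. S = 11/6*x_1*x_2**3 - 1/2*x_1**3 + 2/3*x_1**2*x_2 + x_1*x_2**2 - x_2**3 - 5/6*x_2**2 - 7/6*x_1.
  reduce S modulo (f_1, f_2, g_3):
  remainder -x_2**3 + 1/2*x_1*x_2 - 3/2*x_2**2 - 3/4*x_1 + 19/12*x_2 + 7/6 ≠ 0; add g_4 = -x_2**3 + 1/2*x_1*x_2 - 3/2*x_2**2 - 3/4*x_1 + 19/12*x_2 + 7/6 to the basis.

The other S-polynomials (S(f_2,g_3), S(f_1,g_4), S(f_2,g_4), S(g_3,g_4)) all reduce to 0 modulo the current basis, so we have a Gröbner basis.
Inter-reduce: drop elements whose leading term is divisible by another's, tail-reduce, and make monic.
Reduced Gröbner basis: {x_1*x_2**2 - 1/4*x_1*x_2 - 1/2*x_1 + 1/2*x_2 - 3/4, x_2**3 - 1/2*x_1*x_2 + 3/2*x_2**2 + 3/4*x_1 - 19/12*x_2 - 7/6, x_1**2 - 11/6*x_1*x_2 - x_1 + x_2 + 5/6}.

Buchberger on the second generating set:
h_1 = 24*x_1*x_2**2 - 6*x_1*x_2 - 12*x_1 + 12*x_2 - 18, LT = x_1*x_2**2.
h_2 = -95*x_1*x_2**2 + 15/2*x_1**2 + 10*x_1*x_2 + 40*x_1 - 40*x_2 + 155/2, LT = x_1*x_2**2.

S(h_1,h_2): lcm = x_1*x_2**2. S = 3/38*x_1**2 - 11/76*x_1*x_2 - 3/38*x_1 + 3/38*x_2 + 5/76.
  reduce S modulo (h_1, h_2):
  remainder 3/38*x_1**2 - 11/76*x_1*x_2 - 3/38*x_1 + 3/38*x_2 + 5/76 ≠ 0; add k_3 = 3/38*x_1**2 - 11/76*x_1*x_2 - 3/38*x_1 + 3/38*x_2 + 5/76 to the basis.

S(h_1,k_3): lcm = x_1**2*x_2**2. S = 11/6*x_1*x_2**3 - 1/4*x_1**2*x_2 + x_1*x_2**2 - x_2**3 - 1/2*x_1**2 + 1/2*x_1*x_2 - 5/6*x_2**2 - 3/4*x_1.
  reduce S modulo (h_1, h_2, k_3):
  remainder -x_2**3 + 1/2*x_1*x_2 - 3/2*x_2**2 - 3/4*x_1 + 19/12*x_2 + 7/6 ≠ 0; add k_4 = -x_2**3 + 1/2*x_1*x_2 - 3/2*x_2**2 - 3/4*x_1 + 19/12*x_2 + 7/6 to the basis.

The other S-polynomials (S(h_2,k_3), S(h_1,k_4), S(h_2,k_4), S(k_3,k_4)) all reduce to 0 modulo the current basis, so we have a Gröbner basis.
Inter-reduce: drop elements whose leading term is divisible by another's, tail-reduce, and make monic.
Reduced Gröbner basis: {x_1*x_2**2 - 1/4*x_1*x_2 - 1/2*x_1 + 1/2*x_2 - 3/4, x_2**3 - 1/2*x_1*x_2 + 3/2*x_2**2 + 3/4*x_1 - 19/12*x_2 - 7/6, x_1**2 - 11/6*x_1*x_2 - x_1 + x_2 + 5/6}.

These coincide, so the ideals are equal.

Yes, the ideals are equal.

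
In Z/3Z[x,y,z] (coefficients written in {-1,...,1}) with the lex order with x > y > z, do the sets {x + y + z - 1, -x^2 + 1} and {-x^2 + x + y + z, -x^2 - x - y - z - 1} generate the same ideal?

Yes, the ideals are equal.

Two ideals are equal iff their reduced Gröbner bases coincide (the reduced basis is unique for a fixed ordering).
Buchberger on the first generating set:
f_1 = x + y + z - 1, LT = x.
f_2 = -x^2 + 1, LT = x^2.

S(f_1,f_2): lcm = x^2. S = xy + xz - x + 1.
  leading term xy: subtract (y)·f_1 from xy + xz - x + 1 → xz - x - y^2 - yz + y + 1
  leading term xz: subtract (z)·f_1 from xz - x - y^2 - yz + y + 1 → -x - y^2 + yz + y - z^2 + z + 1
  leading term x: subtract (-1)·f_1 from -x - y^2 + yz + y - z^2 + z + 1 → -y^2 + yz - y - z^2 - z
  leading term y^2: no divisor's leading term divides it; move -y^2 to the remainder.
  leading term yz: no divisor's leading term divides it; move yz to the remainder.
  leading term y: no divisor's leading term divides it; move -y to the remainder.
  leading term z^2: no divisor's leading term divides it; move -z^2 to the remainder.
  leading term z: no divisor's leading term divides it; move -z to the remainder.
  remainder -y^2 + yz - y - z^2 - z ≠ 0; add g_3 = -y^2 + yz - y - z^2 - z to the basis.

S(f_1,g_3): leading monomials are coprime, so the S-polynomial reduces to 0 (Buchberger's first criterion).
S(f_2,g_3): leading monomials are coprime, so the S-polynomial reduces to 0 (Buchberger's first criterion).
Every S-polynomial of the final basis reduces to 0, so we have a Gröbner basis.
Inter-reduce: drop elements whose leading term is divisible by another's, tail-reduce, and make monic.
Reduced Gröbner basis: {x + y + z - 1, y^2 - yz + y + z^2 + z}.

Buchberger on the second generating set:
h_1 = -x^2 + x + y + z, LT = x^2.
h_2 = -x^2 - x - y - z - 1, LT = x^2.

S(h_1,h_2): lcm = x^2. S = x + y + z - 1.
  leading term x: no divisor's leading term divides it; move x to the remainder.
  leading term y: no divisor's leading term divides it; move y to the remainder.
  leading term z: no divisor's leading term divides it; move z to the remainder.
  leading term 1: no divisor's leading term divides it; move -1 to the remainder.
  remainder x + y + z - 1 ≠ 0; add k_3 = x + y + z - 1 to the basis.

S(h_1,k_3): lcm = x^2. S = -xy - xz - y - z.
  leading term xy: subtract (-y)·k_3 from -xy - xz - y - z → -xz + y^2 + yz + y - z
  leading term xz: subtract (-z)·k_3 from -xz + y^2 + yz + y - z → y^2 - yz + y + z^2 + z
  leading term y^2: no divisor's leading term divides it; move y^2 to the remainder.
  leading term yz: no divisor's leading term divides it; move -yz to the remainder.
  leading term y: no divisor's leading term divides it; move y to the remainder.
  leading term z^2: no divisor's leading term divides it; move z^2 to the remainder.
  leading term z: no divisor's leading term divides it; move z to the remainder.
  remainder y^2 - yz + y + z^2 + z ≠ 0; add k_4 = y^2 - yz + y + z^2 + z to the basis.

S(h_2,k_3): lcm = x^2. S = -xy - xz - x + y + z + 1.
  leading term xy: subtract (-y)·k_3 from -xy - xz - x + y + z + 1 → -xz - x + y^2 + yz + z + 1
  leading term xz: subtract (-z)·k_3 from -xz - x + y^2 + yz + z + 1 → -x + y^2 - yz + z^2 + 1
  leading term x: subtract (-1)·k_3 from -x + y^2 - yz + z^2 + 1 → y^2 - yz + y + z^2 + z
  leading term y^2: subtract (1)·k_4 from y^2 - yz + y + z^2 + z → 0
  remainder 0.

S(h_1,k_4): leading monomials are coprime, so the S-polynomial reduces to 0 (Buchberger's first criterion).
S(h_2,k_4): leading monomials are coprime, so the S-polynomial reduces to 0 (Buchberger's first criterion).
S(k_3,k_4): leading monomials are coprime, so the S-polynomial reduces to 0 (Buchberger's first criterion).
Every S-polynomial of the final basis reduces to 0, so we have a Gröbner basis.
Inter-reduce: drop elements whose leading term is divisible by another's, tail-reduce, and make monic.
Reduced Gröbner basis: {x + y + z - 1, y^2 - yz + y + z^2 + z}.

The two bases agree; hence the ideals are identical.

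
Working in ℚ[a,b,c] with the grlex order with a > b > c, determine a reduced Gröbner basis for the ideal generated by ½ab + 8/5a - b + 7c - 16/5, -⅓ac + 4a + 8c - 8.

G = {ab + 16/5a - 2b + 14c - 32/5, ac - 12a - 24c + 24, bc + 7/11c² - 244/55c}

This is the nonlinear analogue of row-reducing a linear system.

f_1 = ½ab + 8/5a - b + 7c - 16/5, LT = ab.
f_2 = -⅓ac + 4a + 8c - 8, LT = ac.

S(f_1,f_2): lcm = abc. S = 12ab + 16/5ac + 22bc + 14c² - 24b - 32/5c.
  reduce S modulo (f_1, f_2):
  remainder 22bc + 14c² - 488/5c ≠ 0; add g_3 = 22bc + 14c² - 488/5c to the basis.

The other S-polynomials (S(f_1,g_3), S(f_2,g_3)) all reduce to 0 modulo the current basis, so we have a Gröbner basis.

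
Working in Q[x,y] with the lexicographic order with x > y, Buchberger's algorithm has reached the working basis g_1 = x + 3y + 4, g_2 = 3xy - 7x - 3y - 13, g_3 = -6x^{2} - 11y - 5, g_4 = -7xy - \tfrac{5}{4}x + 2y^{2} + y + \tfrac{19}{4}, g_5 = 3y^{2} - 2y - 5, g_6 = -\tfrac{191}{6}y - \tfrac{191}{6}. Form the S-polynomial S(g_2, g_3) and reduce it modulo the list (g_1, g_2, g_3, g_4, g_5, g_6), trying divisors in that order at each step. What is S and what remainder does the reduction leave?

S(g_2, g_3) = -\tfrac{7}{3}x^{2} - xy - \tfrac{13}{3}x - \tfrac{11}{6}y^{2} - \tfrac{5}{6}y; remainder on division = 0.

lcm(LM(g_2), LM(g_3)) = x^{2}y.
S = (lcm/LT(g_2))·g_2 − (lcm/LT(g_3))·g_3 = -\tfrac{7}{3}x^{2} - xy - \tfrac{13}{3}x - \tfrac{11}{6}y^{2} - \tfrac{5}{6}y.
Reduce S modulo (g_1, g_2, g_3, g_4, g_5, g_6) in that order:
  leading term x^{2}: subtract (-\tfrac{7}{3}x)·g_1 from -\tfrac{7}{3}x^{2} - xy - \tfrac{13}{3}x - \tfrac{11}{6}y^{2} - \tfrac{5}{6}y → 6xy + 5x - \tfrac{11}{6}y^{2} - \tfrac{5}{6}y
  leading term xy: subtract (6y)·g_1 from 6xy + 5x - \tfrac{11}{6}y^{2} - \tfrac{5}{6}y → 5x - \tfrac{119}{6}y^{2} - \tfrac{149}{6}y
  leading term x: subtract (5)·g_1 from 5x - \tfrac{119}{6}y^{2} - \tfrac{149}{6}y → -\tfrac{119}{6}y^{2} - \tfrac{239}{6}y - 20
  leading term y^{2}: subtract (-\tfrac{119}{18})·g_5 from -\tfrac{119}{6}y^{2} - \tfrac{239}{6}y - 20 → -\tfrac{955}{18}y - \tfrac{955}{18}
  leading term y: subtract (\tfrac{5}{3})·g_6 from -\tfrac{955}{18}y - \tfrac{955}{18} → 0
The remainder is 0, so this S-polynomial contributes no new basis element.
This is the inner loop of Buchberger's algorithm — each nonzero remainder becomes a new basis element.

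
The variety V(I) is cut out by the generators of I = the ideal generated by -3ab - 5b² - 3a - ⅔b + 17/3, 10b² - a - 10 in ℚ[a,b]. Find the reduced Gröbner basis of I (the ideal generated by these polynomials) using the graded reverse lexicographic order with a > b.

G = {a² - 61/18a - 130/27b + 130/27, ab + 7/6a + 2/9b - 2/9, b² - 1/10a - 1}

f_1 = -3ab - 5b² - 3a - ⅔b + 17/3, LT = ab.
f_2 = 10b² - a - 10, LT = b².

S(f_1,f_2): lcm = ab². S = 5/3b³ + 1/10a² + ab + 2/9b² + a - 17/9b.
  leading term b³: subtract (⅙b)·f_2 from 5/3b³ + 1/10a² + ab + 2/9b² + a - 17/9b → 1/10a² + 7/6ab + 2/9b² + a - 2/9b
  leading term a²: no divisor's leading term divides it; move 1/10a² to the remainder.
  leading term ab: subtract (-7/18)·f_1 from 7/6ab + 2/9b² + a - 2/9b → -31/18b² - ⅙a - 13/27b + 119/54
  leading term b²: subtract (-31/180)·f_2 from -31/18b² - ⅙a - 13/27b + 119/54 → -61/180a - 13/27b + 13/27
  leading term a: no divisor's leading term divides it; move -61/180a to the remainder.
  leading term b: no divisor's leading term divides it; move -13/27b to the remainder.
  leading term 1: no divisor's leading term divides it; move 13/27 to the remainder.
  remainder 1/10a² - 61/180a - 13/27b + 13/27 ≠ 0; add g_3 = 1/10a² - 61/180a - 13/27b + 13/27 to the basis.

The other S-polynomials (S(f_1,g_3), S(f_2,g_3)) all reduce to 0 modulo the current basis, so we have a Gröbner basis.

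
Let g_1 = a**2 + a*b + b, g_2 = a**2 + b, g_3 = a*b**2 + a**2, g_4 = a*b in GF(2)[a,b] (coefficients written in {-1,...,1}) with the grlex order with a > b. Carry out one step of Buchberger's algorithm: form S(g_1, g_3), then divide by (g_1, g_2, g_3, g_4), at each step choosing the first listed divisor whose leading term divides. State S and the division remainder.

S(g_1, g_3) = a*b**3 + a**3 + b**3; remainder on division = b**3.

lcm(LM(g_1), LM(g_3)) = a**2*b**2.
S = (lcm/LT(g_1))·g_1 − (lcm/LT(g_3))·g_3 = a*b**3 + a**3 + b**3.
Reduce S modulo (g_1, g_2, g_3, g_4) in that order:
  leading term a*b**3: subtract (b)·g_3 from a*b**3 + a**3 + b**3 → a**3 + a**2*b + b**3
  leading term a**3: subtract (a)·g_1 from a**3 + a**2*b + b**3 → b**3 + a*b
  leading term b**3: no divisor's leading term divides it; move b**3 to the remainder.
  leading term a*b: subtract (1)·g_4 from a*b → 0
The remainder b**3 is nonzero, so it would be added as the next basis element.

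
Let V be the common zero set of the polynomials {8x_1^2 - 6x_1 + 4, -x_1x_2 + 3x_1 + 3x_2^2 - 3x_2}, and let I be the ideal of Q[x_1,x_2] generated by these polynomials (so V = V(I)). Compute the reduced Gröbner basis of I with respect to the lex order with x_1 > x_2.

f_1 = 8x_1^2 - 6x_1 + 4, LT = x_1^2.
f_2 = -x_1x_2 + 3x_1 + 3x_2^2 - 3x_2, LT = x_1x_2.

S(f_1,f_2): lcm = x_1^2x_2. S = 3x_1^2 + 3x_1x_2^2 - 15/4x_1x_2 + 1/2x_2.
  reduce S modulo (f_1, f_2):
  remainder 18x_1 + 9x_2^3 + 27/4x_2^2 - 61/4x_2 - 3/2 ≠ 0; add g_3 = 18x_1 + 9x_2^3 + 27/4x_2^2 - 61/4x_2 - 3/2 to the basis.

S(f_1,g_3): lcm = x_1^2. S = -1/2x_1x_2^3 - 3/8x_1x_2^2 + 61/72x_1x_2 - 2/3x_1 + 1/2.
  reduce S modulo (f_1, f_2, g_3):
  remainder -3/2x_2^4 + 27/8x_2^3 - 37/12x_2^2 + 13/8x_2 - 3/4 ≠ 0; add g_4 = -3/2x_2^4 + 27/8x_2^3 - 37/12x_2^2 + 13/8x_2 - 3/4 to the basis.

The other S-polynomials (S(f_2,g_3), S(f_1,g_4), S(f_2,g_4), S(g_3,g_4)) all reduce to 0 modulo the current basis, so we have a Gröbner basis.
Inter-reduce: drop elements whose leading term is divisible by another's, tail-reduce, and make monic.

G = {x_1 + 1/2x_2^3 + 3/8x_2^2 - 61/72x_2 - 1/12, x_2^4 - 9/4x_2^3 + 37/18x_2^2 - 13/12x_2 + 1/2}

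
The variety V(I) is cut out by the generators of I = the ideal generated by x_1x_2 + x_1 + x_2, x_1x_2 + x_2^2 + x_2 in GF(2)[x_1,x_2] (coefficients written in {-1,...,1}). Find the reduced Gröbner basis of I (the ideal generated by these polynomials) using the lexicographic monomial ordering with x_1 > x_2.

Buchberger's algorithm terminates because the ascending chain of leading-term ideals stabilizes.

f_1 = x_1x_2 + x_1 + x_2, LT = x_1x_2.
f_2 = x_1x_2 + x_2^2 + x_2, LT = x_1x_2.

S(f_1,f_2): lcm = x_1x_2. S = x_1 + x_2^2.
  leading term x_1: no divisor's leading term divides it; move x_1 to the remainder.
  leading term x_2^2: no divisor's leading term divides it; move x_2^2 to the remainder.
  remainder x_1 + x_2^2 ≠ 0; add g_3 = x_1 + x_2^2 to the basis.

S(f_1,g_3): lcm = x_1x_2. S = x_1 + x_2^3 + x_2.
  leading term x_1: subtract (1)·g_3 from x_1 + x_2^3 + x_2 → x_2^3 + x_2^2 + x_2
  leading term x_2^3: no divisor's leading term divides it; move x_2^3 to the remainder.
  leading term x_2^2: no divisor's leading term divides it; move x_2^2 to the remainder.
  leading term x_2: no divisor's leading term divides it; move x_2 to the remainder.
  remainder x_2^3 + x_2^2 + x_2 ≠ 0; add g_4 = x_2^3 + x_2^2 + x_2 to the basis.

The other S-polynomials (S(f_2,g_3), S(f_1,g_4), S(f_2,g_4), S(g_3,g_4)) all reduce to 0 modulo the current basis, so we have a Gröbner basis.
Inter-reduce: drop elements whose leading term is divisible by another's, tail-reduce, and make monic.

G = {x_1 + x_2^2, x_2^3 + x_2^2 + x_2}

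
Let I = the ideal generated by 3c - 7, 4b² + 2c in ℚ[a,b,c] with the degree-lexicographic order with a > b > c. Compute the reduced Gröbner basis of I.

f_1 = 3c - 7, LT = c.
f_2 = 4b² + 2c, LT = b².

The S-polynomials (S(f_1,f_2)) all reduce to 0 modulo the current basis, so we have a Gröbner basis.

G = {b² + 7/6, c - 7/3}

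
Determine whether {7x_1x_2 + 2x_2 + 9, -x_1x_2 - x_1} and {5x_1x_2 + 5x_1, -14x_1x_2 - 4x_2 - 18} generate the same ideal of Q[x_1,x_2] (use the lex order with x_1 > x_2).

Two ideals are equal iff their reduced Gröbner bases coincide (the reduced basis is unique for a fixed ordering).
Buchberger on the first generating set:
f_1 = 7x_1x_2 + 2x_2 + 9, LT = x_1x_2.
f_2 = -x_1x_2 - x_1, LT = x_1x_2.

S(f_1,f_2): lcm = x_1x_2. S = -x_1 + \tfrac{2}{7}x_2 + \tfrac{9}{7}.
  leading term x_1: no divisor's leading term divides it; move -x_1 to the remainder.
  leading term x_2: no divisor's leading term divides it; move \tfrac{2}{7}x_2 to the remainder.
  leading term 1: no divisor's leading term divides it; move \tfrac{9}{7} to the remainder.
  remainder -x_1 + \tfrac{2}{7}x_2 + \tfrac{9}{7} ≠ 0; add g_3 = -x_1 + \tfrac{2}{7}x_2 + \tfrac{9}{7} to the basis.

S(f_1,g_3): lcm = x_1x_2. S = \tfrac{2}{7}x_2^{2} + \tfrac{11}{7}x_2 + \tfrac{9}{7}.
  leading term x_2^{2}: no divisor's leading term divides it; move \tfrac{2}{7}x_2^{2} to the remainder.
  leading term x_2: no divisor's leading term divides it; move \tfrac{11}{7}x_2 to the remainder.
  leading term 1: no divisor's leading term divides it; move \tfrac{9}{7} to the remainder.
  remainder \tfrac{2}{7}x_2^{2} + \tfrac{11}{7}x_2 + \tfrac{9}{7} ≠ 0; add g_4 = \tfrac{2}{7}x_2^{2} + \tfrac{11}{7}x_2 + \tfrac{9}{7} to the basis.

The other S-polynomials (S(f_2,g_3), S(f_1,g_4), S(f_2,g_4), S(g_3,g_4)) all reduce to 0 modulo the current basis, so we have a Gröbner basis.
Inter-reduce: drop elements whose leading term is divisible by another's, tail-reduce, and make monic.
Reduced Gröbner basis: {x_1 - \tfrac{2}{7}x_2 - \tfrac{9}{7}, x_2^{2} + \tfrac{11}{2}x_2 + \tfrac{9}{2}}.

Buchberger on the second generating set:
h_1 = 5x_1x_2 + 5x_1, LT = x_1x_2.
h_2 = -14x_1x_2 - 4x_2 - 18, LT = x_1x_2.

S(h_1,h_2): lcm = x_1x_2. S = x_1 - \tfrac{2}{7}x_2 - \tfrac{9}{7}.
  leading term x_1: no divisor's leading term divides it; move x_1 to the remainder.
  leading term x_2: no divisor's leading term divides it; move -\tfrac{2}{7}x_2 to the remainder.
  leading term 1: no divisor's leading term divides it; move -\tfrac{9}{7} to the remainder.
  remainder x_1 - \tfrac{2}{7}x_2 - \tfrac{9}{7} ≠ 0; add k_3 = x_1 - \tfrac{2}{7}x_2 - \tfrac{9}{7} to the basis.

S(h_1,k_3): lcm = x_1x_2. S = x_1 + \tfrac{2}{7}x_2^{2} + \tfrac{9}{7}x_2.
  leading term x_1: subtract (1)·k_3 from x_1 + \tfrac{2}{7}x_2^{2} + \tfrac{9}{7}x_2 → \tfrac{2}{7}x_2^{2} + \tfrac{11}{7}x_2 + \tfrac{9}{7}
  leading term x_2^{2}: no divisor's leading term divides it; move \tfrac{2}{7}x_2^{2} to the remainder.
  leading term x_2: no divisor's leading term divides it; move \tfrac{11}{7}x_2 to the remainder.
  leading term 1: no divisor's leading term divides it; move \tfrac{9}{7} to the remainder.
  remainder \tfrac{2}{7}x_2^{2} + \tfrac{11}{7}x_2 + \tfrac{9}{7} ≠ 0; add k_4 = \tfrac{2}{7}x_2^{2} + \tfrac{11}{7}x_2 + \tfrac{9}{7} to the basis.

The other S-polynomials (S(h_2,k_3), S(h_1,k_4), S(h_2,k_4), S(k_3,k_4)) all reduce to 0 modulo the current basis, so we have a Gröbner basis.
Inter-reduce: drop elements whose leading term is divisible by another's, tail-reduce, and make monic.
Reduced Gröbner basis: {x_1 - \tfrac{2}{7}x_2 - \tfrac{9}{7}, x_2^{2} + \tfrac{11}{2}x_2 + \tfrac{9}{2}}.

These coincide, so the ideals are equal.

Yes, the ideals are equal.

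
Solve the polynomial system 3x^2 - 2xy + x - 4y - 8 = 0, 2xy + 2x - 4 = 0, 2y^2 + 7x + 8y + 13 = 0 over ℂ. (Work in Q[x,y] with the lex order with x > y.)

{(-1, -3)}

Compute a lex Gröbner basis by Buchberger's algorithm.
f_1 = 3x^2 - 2xy + x - 4y - 8, LT = x^2.
f_2 = 2xy + 2x - 4, LT = xy.
f_3 = 7x + 2y^2 + 8y + 13, LT = x.

S(f_1,f_2): lcm = x^2y. S = -x^2 - 2/3xy^2 + 1/3xy + 2x - 4/3y^2 - 8/3y.
  leading term x^2: subtract (-1/3)·f_1 from -x^2 - 2/3xy^2 + 1/3xy + 2x - 4/3y^2 - 8/3y → -2/3xy^2 - 1/3xy + 7/3x - 4/3y^2 - 4y - 8/3
  leading term xy^2: subtract (-1/3y)·f_2 from -2/3xy^2 - 1/3xy + 7/3x - 4/3y^2 - 4y - 8/3 → 1/3xy + 7/3x - 4/3y^2 - 16/3y - 8/3
  leading term xy: subtract (1/6)·f_2 from 1/3xy + 7/3x - 4/3y^2 - 16/3y - 8/3 → 2x - 4/3y^2 - 16/3y - 2
  leading term x: subtract (2/7)·f_3 from 2x - 4/3y^2 - 16/3y - 2 → -40/21y^2 - 160/21y - 40/7
  leading term y^2: no divisor's leading term divides it; move -40/21y^2 to the remainder.
  leading term y: no divisor's leading term divides it; move -160/21y to the remainder.
  leading term 1: no divisor's leading term divides it; move -40/7 to the remainder.
  remainder -40/21y^2 - 160/21y - 40/7 ≠ 0; add h_4 = -40/21y^2 - 160/21y - 40/7 to the basis.

S(f_1,f_3): lcm = x^2. S = -2/7xy^2 - 38/21xy - 32/21x - 4/3y - 8/3.
  leading term xy^2: subtract (-1/7y)·f_2 from -2/7xy^2 - 38/21xy - 32/21x - 4/3y - 8/3 → -32/21xy - 32/21x - 40/21y - 8/3
  leading term xy: subtract (-16/21)·f_2 from -32/21xy - 32/21x - 40/21y - 8/3 → -40/21y - 40/7
  leading term y: no divisor's leading term divides it; move -40/21y to the remainder.
  leading term 1: no divisor's leading term divides it; move -40/7 to the remainder.
  remainder -40/21y - 40/7 ≠ 0; add h_5 = -40/21y - 40/7 to the basis.

The other S-polynomials (S(f_2,f_3), S(f_1,h_4), S(f_2,h_4), S(f_3,h_4), S(f_1,h_5), S(f_2,h_5), S(f_3,h_5), S(h_4,h_5)) all reduce to 0 modulo the current basis, so we have a Gröbner basis.
Inter-reduce: drop elements whose leading term is divisible by another's, tail-reduce, and make monic.
Reduced Gröbner basis: {x + 1, y + 3}.

Since the basis is lex-ordered, y + 3 is univariate in y. Its roots are {-3}. Back-substituting each root into the other basis elements fixes the other coordinates.
  y = -3: the earlier basis element becomes x + 1 = 0, giving x = -1 — point (-1, -3).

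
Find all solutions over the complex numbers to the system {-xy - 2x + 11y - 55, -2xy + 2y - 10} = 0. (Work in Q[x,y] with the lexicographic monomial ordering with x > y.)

{(-24, 1/5), (0, 5)}

Compute a lex Gröbner basis by Buchberger's algorithm.
f_1 = -xy - 2x + 11y - 55, LT = xy.
f_2 = -2xy + 2y - 10, LT = xy.

S(f_1,f_2): lcm = xy. S = 2x - 10y + 50.
  leading term x: no divisor's leading term divides it; move 2x to the remainder.
  leading term y: no divisor's leading term divides it; move -10y to the remainder.
  leading term 1: no divisor's leading term divides it; move 50 to the remainder.
  remainder 2x - 10y + 50 ≠ 0; add h_3 = 2x - 10y + 50 to the basis.

S(f_1,h_3): lcm = xy. S = 2x + 5y^{2} - 36y + 55.
  leading term x: subtract (1)·h_3 from 2x + 5y^{2} - 36y + 55 → 5y^{2} - 26y + 5
  leading term y^{2}: no divisor's leading term divides it; move 5y^{2} to the remainder.
  leading term y: no divisor's leading term divides it; move -26y to the remainder.
  leading term 1: no divisor's leading term divides it; move 5 to the remainder.
  remainder 5y^{2} - 26y + 5 ≠ 0; add h_4 = 5y^{2} - 26y + 5 to the basis.

The other S-polynomials (S(f_2,h_3), S(f_1,h_4), S(f_2,h_4), S(h_3,h_4)) all reduce to 0 modulo the current basis, so we have a Gröbner basis.
Inter-reduce: drop elements whose leading term is divisible by another's, tail-reduce, and make monic.
Reduced Gröbner basis: {x - 5y + 25, y^{2} - \tfrac{26}{5}y + 1}.

A lex Gröbner basis eliminates variables successively. Here y^{2} - \tfrac{26}{5}y + 1 depends only on y, with roots {1/5, 5}; lifting each root through the earlier basis elements recovers the full solutions.
  y = 1/5: the earlier basis element becomes x + 24 = 0, giving x = -24 — point (-24, 1/5).
  y = 5: the earlier basis element becomes x = 0, giving x = 0 — point (0, 5).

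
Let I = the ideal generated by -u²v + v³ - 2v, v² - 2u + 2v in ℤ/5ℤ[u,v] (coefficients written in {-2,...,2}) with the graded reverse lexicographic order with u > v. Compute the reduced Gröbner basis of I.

f_1 = -u²v + v³ - 2v, LT = u²v.
f_2 = v² - 2u + 2v, LT = v².

S(f_1,f_2): lcm = u²v². S = -v⁴ + 2u³ - 2u²v + 2v².
  leading term v⁴: subtract (-v²)·f_2 from -v⁴ + 2u³ - 2u²v + 2v² → 2u³ - 2u²v - 2uv² + 2v³ + 2v²
  leading term u³: no divisor's leading term divides it; move 2u³ to the remainder.
  leading term u²v: subtract (2)·f_1 from -2u²v - 2uv² + 2v³ + 2v² → -2uv² + 2v² - v
  leading term uv²: subtract (-2u)·f_2 from -2uv² + 2v² - v → u² - uv + 2v² - v
  leading term u²: no divisor's leading term divides it; move u² to the remainder.
  leading term uv: no divisor's leading term divides it; move -uv to the remainder.
  leading term v²: subtract (2)·f_2 from 2v² - v → -u
  leading term u: no divisor's leading term divides it; move -u to the remainder.
  remainder 2u³ + u² - uv - u ≠ 0; add g_3 = 2u³ + u² - uv - u to the basis.

The other S-polynomials (S(f_1,g_3), S(f_2,g_3)) all reduce to 0 modulo the current basis, so we have a Gröbner basis.

G = {u³ - 2u² + 2uv + 2u, u²v - 2uv - u - 2v, v² - 2u + 2v}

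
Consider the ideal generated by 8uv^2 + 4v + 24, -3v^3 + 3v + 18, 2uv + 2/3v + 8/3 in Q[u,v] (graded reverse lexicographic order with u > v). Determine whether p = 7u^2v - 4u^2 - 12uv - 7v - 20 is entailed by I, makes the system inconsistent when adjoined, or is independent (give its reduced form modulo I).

First compute the reduced Gröbner basis of I by Buchberger's algorithm.
f_1 = 8uv^2 + 4v + 24, LT = uv^2.
f_2 = -3v^3 + 3v + 18, LT = v^3.
f_3 = 2uv + 2/3v + 8/3, LT = uv.

S(f_1,f_2): lcm = uv^3. S = uv + 1/2v^2 + 6u + 3v.
  leading term uv: subtract (1/2)·f_3 from uv + 1/2v^2 + 6u + 3v → 1/2v^2 + 6u + 8/3v - 4/3
  leading term v^2: no divisor's leading term divides it; move 1/2v^2 to the remainder.
  leading term u: no divisor's leading term divides it; move 6u to the remainder.
  leading term v: no divisor's leading term divides it; move 8/3v to the remainder.
  leading term 1: no divisor's leading term divides it; move -4/3 to the remainder.
  remainder 1/2v^2 + 6u + 8/3v - 4/3 ≠ 0; add h_4 = 1/2v^2 + 6u + 8/3v - 4/3 to the basis.

S(f_1,f_3): lcm = uv^2. S = -1/3v^2 - 5/6v + 3.
  leading term v^2: subtract (-2/3)·h_4 from -1/3v^2 - 5/6v + 3 → 4u + 17/18v + 19/9
  leading term u: no divisor's leading term divides it; move 4u to the remainder.
  leading term v: no divisor's leading term divides it; move 17/18v to the remainder.
  leading term 1: no divisor's leading term divides it; move 19/9 to the remainder.
  remainder 4u + 17/18v + 19/9 ≠ 0; add h_5 = 4u + 17/18v + 19/9 to the basis.

S(f_2,f_3): lcm = uv^3. S = -1/3v^3 - uv - 4/3v^2 - 6u.
  leading term v^3: subtract (1/9)·f_2 from -1/3v^3 - uv - 4/3v^2 - 6u → -uv - 4/3v^2 - 6u - 1/3v - 2
  leading term uv: subtract (-1/2)·f_3 from -uv - 4/3v^2 - 6u - 1/3v - 2 → -4/3v^2 - 6u - 2/3
  leading term v^2: subtract (-8/3)·h_4 from -4/3v^2 - 6u - 2/3 → 10u + 64/9v - 38/9
  leading term u: subtract (5/2)·h_5 from 10u + 64/9v - 38/9 → 19/4v - 19/2
  leading term v: no divisor's leading term divides it; move 19/4v to the remainder.
  leading term 1: no divisor's leading term divides it; move -19/2 to the remainder.
  remainder 19/4v - 19/2 ≠ 0; add h_6 = 19/4v - 19/2 to the basis.

The other S-polynomials (S(f_1,h_4), S(f_2,h_4), S(f_3,h_4), S(f_1,h_5), S(f_2,h_5), S(f_3,h_5), S(h_4,h_5), S(f_1,h_6), S(f_2,h_6), S(f_3,h_6), S(h_4,h_6), S(h_5,h_6)) all reduce to 0 modulo the current basis, so we have a Gröbner basis.
Inter-reduce: drop elements whose leading term is divisible by another's, tail-reduce, and make monic.
Reduced Gröbner basis: {u + 1, v - 2}.
Label its elements g_1 = u + 1, g_2 = v - 2.

Reduce p = 7u^2v - 4u^2 - 12uv - 7v - 20 modulo G:
  leading term u^2v: subtract (7uv)·g_1 from 7u^2v - 4u^2 - 12uv - 7v - 20 → -4u^2 - 19uv - 7v - 20
  leading term u^2: subtract (-4u)·g_1 from -4u^2 - 19uv - 7v - 20 → -19uv + 4u - 7v - 20
  leading term uv: subtract (-19v)·g_1 from -19uv + 4u - 7v - 20 → 4u + 12v - 20
  leading term u: subtract (4)·g_1 from 4u + 12v - 20 → 12v - 24
  leading term v: subtract (12)·g_2 from 12v - 24 → 0
  normal form = 0.
Since the normal form is 0, p ∈ I.

7u^2v - 4u^2 - 12uv - 7v - 20 lies in I (it reduces to 0).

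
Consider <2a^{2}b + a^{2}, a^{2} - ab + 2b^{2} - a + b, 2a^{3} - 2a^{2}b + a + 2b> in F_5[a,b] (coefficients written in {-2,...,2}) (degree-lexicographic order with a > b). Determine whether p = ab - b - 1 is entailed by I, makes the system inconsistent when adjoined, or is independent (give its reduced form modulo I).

Adjoining ab - b - 1 makes the ideal the whole ring: the system is inconsistent.

First compute the reduced Gröbner basis of I by Buchberger's algorithm.
f_1 = 2a^{2}b + a^{2}, LT = a^{2}b.
f_2 = a^{2} - ab + 2b^{2} - a + b, LT = a^{2}.
f_3 = 2a^{3} - 2a^{2}b + a + 2b, LT = a^{3}.

S(f_1,f_2): lcm = a^{2}b. S = ab^{2} - 2b^{3} - 2a^{2} + ab - b^{2}.
  leading term ab^{2}: no divisor's leading term divides it; move ab^{2} to the remainder.
  leading term b^{3}: no divisor's leading term divides it; move -2b^{3} to the remainder.
  leading term a^{2}: subtract (-2)·f_2 from -2a^{2} + ab - b^{2} → -ab - 2b^{2} - 2a + 2b
  leading term ab: no divisor's leading term divides it; move -ab to the remainder.
  leading term b^{2}: no divisor's leading term divides it; move -2b^{2} to the remainder.
  leading term a: no divisor's leading term divides it; move -2a to the remainder.
  leading term b: no divisor's leading term divides it; move 2b to the remainder.
  remainder ab^{2} - 2b^{3} - ab - 2b^{2} - 2a + 2b ≠ 0; add h_4 = ab^{2} - 2b^{3} - ab - 2b^{2} - 2a + 2b to the basis.

S(f_1,f_3): lcm = a^{3}b. S = a^{2}b^{2} - 2a^{3} + 2ab - b^{2}.
  leading term a^{2}b^{2}: subtract (-2b)·f_1 from a^{2}b^{2} - 2a^{3} + 2ab - b^{2} → -2a^{3} + 2a^{2}b + 2ab - b^{2}
  leading term a^{3}: subtract (-2a)·f_2 from -2a^{3} + 2a^{2}b + 2ab - b^{2} → -ab^{2} - 2a^{2} - ab - b^{2}
  leading term ab^{2}: subtract (-1)·h_4 from -ab^{2} - 2a^{2} - ab - b^{2} → -2b^{3} - 2a^{2} - 2ab + 2b^{2} - 2a + 2b
  leading term b^{3}: no divisor's leading term divides it; move -2b^{3} to the remainder.
  leading term a^{2}: subtract (-2)·f_2 from -2a^{2} - 2ab + 2b^{2} - 2a + 2b → ab + b^{2} + a - b
  leading term ab: no divisor's leading term divides it; move ab to the remainder.
  leading term b^{2}: no divisor's leading term divides it; move b^{2} to the remainder.
  leading term a: no divisor's leading term divides it; move a to the remainder.
  leading term b: no divisor's leading term divides it; move -b to the remainder.
  remainder -2b^{3} + ab + b^{2} + a - b ≠ 0; add h_5 = -2b^{3} + ab + b^{2} + a - b to the basis.

S(f_2,f_3): lcm = a^{3}. S = 2ab^{2} - a^{2} + ab + 2a - b.
  leading term ab^{2}: subtract (2)·h_4 from 2ab^{2} - a^{2} + ab + 2a - b → -b^{3} - a^{2} - 2ab - b^{2} + a
  leading term b^{3}: subtract (-2)·h_5 from -b^{3} - a^{2} - 2ab - b^{2} + a → -a^{2} + b^{2} - 2a - 2b
  leading term a^{2}: subtract (-1)·f_2 from -a^{2} + b^{2} - 2a - 2b → -ab - 2b^{2} + 2a - b
  leading term ab: no divisor's leading term divides it; move -ab to the remainder.
  leading term b^{2}: no divisor's leading term divides it; move -2b^{2} to the remainder.
  leading term a: no divisor's leading term divides it; move 2a to the remainder.
  leading term b: no divisor's leading term divides it; move -b to the remainder.
  remainder -ab - 2b^{2} + 2a - b ≠ 0; add h_6 = -ab - 2b^{2} + 2a - b to the basis.

S(f_1,h_4): lcm = a^{2}b^{2}. S = 2ab^{3} - a^{2}b + 2ab^{2} + 2a^{2} - 2ab.
  leading term ab^{3}: subtract (2b)·h_4 from 2ab^{3} - a^{2}b + 2ab^{2} + 2a^{2} - 2ab → -b^{4} - a^{2}b - ab^{2} - b^{3} + 2a^{2} + 2ab + b^{2}
  leading term b^{4}: subtract (-2b)·h_5 from -b^{4} - a^{2}b - ab^{2} - b^{3} + 2a^{2} + 2ab + b^{2} → -a^{2}b + ab^{2} + b^{3} + 2a^{2} - ab - b^{2}
  leading term a^{2}b: subtract (2)·f_1 from -a^{2}b + ab^{2} + b^{3} + 2a^{2} - ab - b^{2} → ab^{2} + b^{3} - ab - b^{2}
  leading term ab^{2}: subtract (1)·h_4 from ab^{2} + b^{3} - ab - b^{2} → -2b^{3} + b^{2} + 2a - 2b
  leading term b^{3}: subtract (1)·h_5 from -2b^{3} + b^{2} + 2a - 2b → -ab + a - b
  leading term ab: subtract (1)·h_6 from -ab + a - b → 2b^{2} - a
  leading term b^{2}: no divisor's leading term divides it; move 2b^{2} to the remainder.
  leading term a: no divisor's leading term divides it; move -a to the remainder.
  remainder 2b^{2} - a ≠ 0; add h_7 = 2b^{2} - a to the basis.

S(f_1,h_5): lcm = a^{2}b^{3}. S = -2a^{3}b + a^{2}b^{2} - 2a^{3} + 2a^{2}b.
  leading term a^{3}b: subtract (-a)·f_1 from -2a^{3}b + a^{2}b^{2} - 2a^{3} + 2a^{2}b → a^{2}b^{2} - a^{3} + 2a^{2}b
  leading term a^{2}b^{2}: subtract (-2b)·f_1 from a^{2}b^{2} - a^{3} + 2a^{2}b → -a^{3} - a^{2}b
  leading term a^{3}: subtract (-a)·f_2 from -a^{3} - a^{2}b → -2a^{2}b + 2ab^{2} - a^{2} + ab
  leading term a^{2}b: subtract (-1)·f_1 from -2a^{2}b + 2ab^{2} - a^{2} + ab → 2ab^{2} + ab
  leading term ab^{2}: subtract (2)·h_4 from 2ab^{2} + ab → -b^{3} - 2ab - b^{2} - a + b
  leading term b^{3}: subtract (-2)·h_5 from -b^{3} - 2ab - b^{2} - a + b → b^{2} + a - b
  leading term b^{2}: subtract (-2)·h_7 from b^{2} + a - b → -a - b
  leading term a: no divisor's leading term divides it; move -a to the remainder.
  leading term b: no divisor's leading term divides it; move -b to the remainder.
  remainder -a - b ≠ 0; add h_8 = -a - b to the basis.

The other S-polynomials (S(f_2,h_4), S(f_3,h_4), S(f_2,h_5), S(f_3,h_5), S(h_4,h_5), S(f_1,h_6), S(f_2,h_6), S(f_3,h_6), S(h_4,h_6), S(h_5,h_6), S(f_1,h_7), S(f_2,h_7), S(f_3,h_7), S(h_4,h_7), S(h_5,h_7), S(h_6,h_7), S(f_1,h_8), S(f_2,h_8), S(f_3,h_8), S(h_4,h_8), S(h_5,h_8), S(h_6,h_8), S(h_7,h_8)) all reduce to 0 modulo the current basis, so we have a Gröbner basis.
Inter-reduce: drop elements whose leading term is divisible by another's, tail-reduce, and make monic.
Reduced Gröbner basis: {b^{2} - 2b, a + b}.
Label its elements g_1 = b^{2} - 2b, g_2 = a + b.

Reduce p = ab - b - 1 modulo G:
  leading term ab: subtract (b)·g_2 from ab - b - 1 → -b^{2} - b - 1
  leading term b^{2}: subtract (-1)·g_1 from -b^{2} - b - 1 → 2b - 1
  leading term b: no divisor's leading term divides it; move 2b to the remainder.
  leading term 1: no divisor's leading term divides it; move -1 to the remainder.
  normal form = 2b - 1.
The normal form is nonzero, so p ∉ I. Since p minus its normal form lies in I, I + (p) = I + (r) where r = 2b - 1; decide whether this ideal is the whole ring.
Run Buchberger on G together with r (pairs among the g_i already reduce to 0 since G is a Gröbner basis):
g_1 = b^{2} - 2b, LT = b^{2}.
g_2 = a + b, LT = a.
r = 2b - 1, LT = b.

S(g_1,r): lcm = b^{2}. S = b.
  leading term b: subtract (-2)·r from b → -2
  leading term 1: no divisor's leading term divides it; move -2 to the remainder.
  remainder -2 ≠ 0; add m_4 = -2 to the basis.

The other S-polynomials (S(g_1,g_2), S(g_2,r), S(g_1,m_4), S(g_2,m_4), S(r,m_4)) all reduce to 0 modulo the current basis, so we have a Gröbner basis.
Inter-reduce: drop elements whose leading term is divisible by another's, tail-reduce, and make monic.
Reduced Gröbner basis: {1}.
The reduced Gröbner basis of I + (p) is {1}: the ideal is the whole ring, so the enlarged system has no common solution — adjoining p is inconsistent.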